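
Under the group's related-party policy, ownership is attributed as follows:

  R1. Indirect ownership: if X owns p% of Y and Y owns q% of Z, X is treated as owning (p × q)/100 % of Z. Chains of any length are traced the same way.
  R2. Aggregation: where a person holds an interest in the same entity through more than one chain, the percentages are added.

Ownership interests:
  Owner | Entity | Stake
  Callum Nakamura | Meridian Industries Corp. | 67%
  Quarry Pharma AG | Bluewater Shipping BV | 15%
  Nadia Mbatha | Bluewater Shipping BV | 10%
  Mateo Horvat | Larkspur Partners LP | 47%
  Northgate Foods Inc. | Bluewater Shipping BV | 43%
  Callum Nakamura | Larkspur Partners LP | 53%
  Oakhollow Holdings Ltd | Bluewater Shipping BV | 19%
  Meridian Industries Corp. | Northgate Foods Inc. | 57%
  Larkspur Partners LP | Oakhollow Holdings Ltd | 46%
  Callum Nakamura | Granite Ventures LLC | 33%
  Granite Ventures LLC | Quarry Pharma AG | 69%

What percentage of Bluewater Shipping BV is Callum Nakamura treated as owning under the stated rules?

Chain via Larkspur Partners LP → Oakhollow Holdings Ltd (R1): 53% × 46% × 19% = 4.6322% of Bluewater Shipping BV.
Chain via Granite Ventures LLC → Quarry Pharma AG (R1): 33% × 69% × 15% = 3.4155% of Bluewater Shipping BV.
Chain via Meridian Industries Corp. → Northgate Foods Inc. (R1): 67% × 57% × 43% = 16.4217% of Bluewater Shipping BV.
Aggregating (R2): 4.6322% + 3.4155% + 16.4217% = 24.4694%.

24.4694%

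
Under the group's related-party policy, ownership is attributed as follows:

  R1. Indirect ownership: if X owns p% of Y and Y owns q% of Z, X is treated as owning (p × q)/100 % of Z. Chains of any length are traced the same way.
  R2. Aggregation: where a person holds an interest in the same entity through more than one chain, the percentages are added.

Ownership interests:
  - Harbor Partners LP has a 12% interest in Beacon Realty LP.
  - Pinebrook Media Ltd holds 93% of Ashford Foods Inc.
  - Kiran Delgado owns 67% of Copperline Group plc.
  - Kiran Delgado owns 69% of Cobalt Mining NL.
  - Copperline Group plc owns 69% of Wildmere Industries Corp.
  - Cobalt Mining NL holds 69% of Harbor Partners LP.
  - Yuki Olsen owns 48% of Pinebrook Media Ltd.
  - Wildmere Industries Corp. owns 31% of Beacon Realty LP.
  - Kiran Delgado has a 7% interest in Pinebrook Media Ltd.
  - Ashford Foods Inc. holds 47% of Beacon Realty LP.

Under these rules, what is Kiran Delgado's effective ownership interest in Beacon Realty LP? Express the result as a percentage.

Chain via Copperline Group plc → Wildmere Industries Corp. (R1): 67% × 69% × 31% = 14.3313% of Beacon Realty LP.
Chain via Pinebrook Media Ltd → Ashford Foods Inc. (R1): 7% × 93% × 47% = 3.0597% of Beacon Realty LP.
Chain via Cobalt Mining NL → Harbor Partners LP (R1): 69% × 69% × 12% = 5.7132% of Beacon Realty LP.
Aggregating (R2): 14.3313% + 3.0597% + 5.7132% = 23.1042%.

23.1042%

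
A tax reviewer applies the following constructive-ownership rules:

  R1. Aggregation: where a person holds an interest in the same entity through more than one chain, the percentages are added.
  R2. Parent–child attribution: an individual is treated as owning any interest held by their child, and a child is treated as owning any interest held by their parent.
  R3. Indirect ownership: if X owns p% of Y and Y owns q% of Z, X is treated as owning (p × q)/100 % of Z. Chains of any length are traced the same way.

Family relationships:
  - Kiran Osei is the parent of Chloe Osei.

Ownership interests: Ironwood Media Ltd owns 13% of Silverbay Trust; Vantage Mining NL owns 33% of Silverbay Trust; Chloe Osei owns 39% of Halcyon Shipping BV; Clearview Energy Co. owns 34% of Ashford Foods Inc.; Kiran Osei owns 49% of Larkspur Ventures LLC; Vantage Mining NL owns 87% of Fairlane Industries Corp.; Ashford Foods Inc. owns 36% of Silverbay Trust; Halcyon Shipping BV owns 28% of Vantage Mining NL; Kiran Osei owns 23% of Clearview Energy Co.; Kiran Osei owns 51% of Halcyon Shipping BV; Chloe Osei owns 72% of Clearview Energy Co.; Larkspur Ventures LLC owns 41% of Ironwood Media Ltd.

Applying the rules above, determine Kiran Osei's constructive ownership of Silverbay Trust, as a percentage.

By parent–child attribution (R2), Kiran Osei is treated as also owning Chloe Osei's interest in Halcyon Shipping BV, giving 51% + 39% = 90%.
By parent–child attribution (R2), Kiran Osei is treated as also owning Chloe Osei's interest in Clearview Energy Co, giving 23% + 72% = 95%.
Chain via Halcyon Shipping BV → Vantage Mining NL (R3): 90% × 28% × 33% = 8.316% of Silverbay Trust.
Chain via Clearview Energy Co. → Ashford Foods Inc. (R3): 95% × 34% × 36% = 11.628% of Silverbay Trust.
Chain via Larkspur Ventures LLC → Ironwood Media Ltd (R3): 49% × 41% × 13% = 2.6117% of Silverbay Trust.
Aggregating (R1): 8.316% + 11.628% + 2.6117% = 22.5557%.

22.5557%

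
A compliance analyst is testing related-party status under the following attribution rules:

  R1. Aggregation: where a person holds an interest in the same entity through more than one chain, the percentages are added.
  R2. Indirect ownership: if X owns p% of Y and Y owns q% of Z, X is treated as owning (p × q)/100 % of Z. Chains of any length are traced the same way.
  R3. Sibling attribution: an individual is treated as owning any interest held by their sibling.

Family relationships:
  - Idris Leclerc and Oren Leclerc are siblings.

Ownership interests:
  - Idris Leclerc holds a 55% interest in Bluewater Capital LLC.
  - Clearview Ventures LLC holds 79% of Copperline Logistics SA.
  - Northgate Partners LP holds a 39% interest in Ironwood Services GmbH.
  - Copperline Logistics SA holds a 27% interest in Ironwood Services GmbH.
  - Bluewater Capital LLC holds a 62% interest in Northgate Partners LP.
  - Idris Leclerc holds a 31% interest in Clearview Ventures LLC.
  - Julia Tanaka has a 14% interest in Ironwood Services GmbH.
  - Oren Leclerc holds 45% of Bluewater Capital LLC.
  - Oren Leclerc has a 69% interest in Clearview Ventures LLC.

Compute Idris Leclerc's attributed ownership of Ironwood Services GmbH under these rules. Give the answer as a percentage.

By sibling attribution (R3), Idris Leclerc is treated as also owning Oren Leclerc's interest in Bluewater Capital LLC, giving 55% + 45% = 100%.
By sibling attribution (R3), Idris Leclerc is treated as also owning Oren Leclerc's interest in Clearview Ventures LLC, giving 31% + 69% = 100%.
Chain via Bluewater Capital LLC → Northgate Partners LP (R2): 100% × 62% × 39% = 24.18% of Ironwood Services GmbH.
Chain via Clearview Ventures LLC → Copperline Logistics SA (R2): 100% × 79% × 27% = 21.33% of Ironwood Services GmbH.
Aggregating (R1): 24.18% + 21.33% = 45.51%.

45.51%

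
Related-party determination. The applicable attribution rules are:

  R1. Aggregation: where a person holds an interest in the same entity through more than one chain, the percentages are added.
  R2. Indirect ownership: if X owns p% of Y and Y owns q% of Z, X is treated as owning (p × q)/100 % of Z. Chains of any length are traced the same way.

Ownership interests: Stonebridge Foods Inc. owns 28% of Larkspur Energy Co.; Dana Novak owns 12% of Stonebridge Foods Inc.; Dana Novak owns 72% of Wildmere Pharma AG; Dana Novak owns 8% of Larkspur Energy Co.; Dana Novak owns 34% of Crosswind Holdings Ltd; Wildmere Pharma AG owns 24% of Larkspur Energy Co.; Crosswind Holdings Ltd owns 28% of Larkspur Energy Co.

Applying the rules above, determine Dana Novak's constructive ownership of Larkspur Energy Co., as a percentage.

Chain via Crosswind Holdings Ltd (R2): 34% × 28% = 9.52% of Larkspur Energy Co.
Chain via Wildmere Pharma AG (R2): 72% × 24% = 17.28% of Larkspur Energy Co.
Chain via Stonebridge Foods Inc. (R2): 12% × 28% = 3.36% of Larkspur Energy Co.
Direct interest in Larkspur Energy Co: 8%.
Aggregating (R1): 9.52% + 17.28% + 3.36% + 8% = 38.16%.

38.16%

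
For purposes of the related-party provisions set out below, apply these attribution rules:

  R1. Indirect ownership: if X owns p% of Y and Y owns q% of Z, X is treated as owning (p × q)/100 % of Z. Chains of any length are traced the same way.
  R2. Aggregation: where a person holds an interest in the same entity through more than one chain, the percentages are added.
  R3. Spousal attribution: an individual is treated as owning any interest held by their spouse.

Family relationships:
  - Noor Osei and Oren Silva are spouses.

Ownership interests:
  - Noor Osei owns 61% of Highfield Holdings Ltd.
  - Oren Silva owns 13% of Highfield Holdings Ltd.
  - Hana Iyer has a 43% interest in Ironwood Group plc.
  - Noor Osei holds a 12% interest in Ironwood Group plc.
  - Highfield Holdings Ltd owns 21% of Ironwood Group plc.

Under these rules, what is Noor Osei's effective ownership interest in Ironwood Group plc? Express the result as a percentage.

27.54%

By spousal attribution (R3), Noor Osei is treated as also owning Oren Silva's interest in Highfield Holdings Ltd, giving 61% + 13% = 74%.
Chain via Highfield Holdings Ltd (R1): 74% × 21% = 15.54% of Ironwood Group plc.
Direct interest in Ironwood Group plc: 12%.
Aggregating (R2): 15.54% + 12% = 27.54%.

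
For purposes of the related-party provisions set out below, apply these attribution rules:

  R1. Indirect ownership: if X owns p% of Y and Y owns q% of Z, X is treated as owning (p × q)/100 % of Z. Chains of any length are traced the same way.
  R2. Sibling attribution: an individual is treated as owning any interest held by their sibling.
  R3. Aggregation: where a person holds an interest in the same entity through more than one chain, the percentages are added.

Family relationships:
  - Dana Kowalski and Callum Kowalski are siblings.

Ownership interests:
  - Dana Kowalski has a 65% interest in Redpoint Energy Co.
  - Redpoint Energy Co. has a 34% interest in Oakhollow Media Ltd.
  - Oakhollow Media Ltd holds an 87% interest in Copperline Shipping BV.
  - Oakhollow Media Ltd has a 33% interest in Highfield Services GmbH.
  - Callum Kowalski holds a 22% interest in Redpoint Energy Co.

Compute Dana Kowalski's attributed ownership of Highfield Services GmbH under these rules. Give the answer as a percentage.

By sibling attribution (R2), Dana Kowalski is treated as also owning Callum Kowalski's interest in Redpoint Energy Co, giving 65% + 22% = 87%.
Chain via Redpoint Energy Co. → Oakhollow Media Ltd (R1): 87% × 34% × 33% = 9.7614% of Highfield Services GmbH.

9.7614%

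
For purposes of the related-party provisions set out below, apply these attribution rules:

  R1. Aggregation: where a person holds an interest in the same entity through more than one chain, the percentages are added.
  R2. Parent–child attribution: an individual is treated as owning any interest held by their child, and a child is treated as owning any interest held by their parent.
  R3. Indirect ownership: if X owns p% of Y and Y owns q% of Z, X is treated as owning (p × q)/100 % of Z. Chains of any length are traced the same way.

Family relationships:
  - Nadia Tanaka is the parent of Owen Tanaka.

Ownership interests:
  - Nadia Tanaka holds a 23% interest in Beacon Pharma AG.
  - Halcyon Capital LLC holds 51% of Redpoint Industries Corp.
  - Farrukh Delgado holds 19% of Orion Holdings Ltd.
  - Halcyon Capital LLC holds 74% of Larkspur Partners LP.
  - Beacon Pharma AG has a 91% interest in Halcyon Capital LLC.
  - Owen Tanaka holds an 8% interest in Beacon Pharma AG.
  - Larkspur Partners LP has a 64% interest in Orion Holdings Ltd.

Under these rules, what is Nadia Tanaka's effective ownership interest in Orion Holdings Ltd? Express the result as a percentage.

By parent–child attribution (R2), Nadia Tanaka is treated as also owning Owen Tanaka's interest in Beacon Pharma AG, giving 23% + 8% = 31%.
Chain via Beacon Pharma AG → Halcyon Capital LLC → Larkspur Partners LP (R3): 31% × 91% × 74% × 64% = 13.360256% of Orion Holdings Ltd.

13.360256%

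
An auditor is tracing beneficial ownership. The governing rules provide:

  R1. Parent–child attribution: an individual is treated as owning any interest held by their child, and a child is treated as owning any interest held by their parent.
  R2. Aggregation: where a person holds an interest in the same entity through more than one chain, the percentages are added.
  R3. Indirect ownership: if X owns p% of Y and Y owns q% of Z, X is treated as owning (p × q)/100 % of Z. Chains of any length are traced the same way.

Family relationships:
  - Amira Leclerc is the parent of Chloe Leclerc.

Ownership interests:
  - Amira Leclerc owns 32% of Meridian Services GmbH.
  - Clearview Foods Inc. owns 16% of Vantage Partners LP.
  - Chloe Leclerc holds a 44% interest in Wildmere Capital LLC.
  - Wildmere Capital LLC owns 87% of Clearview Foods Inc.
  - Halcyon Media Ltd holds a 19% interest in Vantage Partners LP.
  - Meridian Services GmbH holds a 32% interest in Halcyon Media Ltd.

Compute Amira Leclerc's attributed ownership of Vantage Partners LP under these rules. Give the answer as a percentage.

8.0704%

By parent–child attribution (R1), Amira Leclerc is treated as owning Chloe Leclerc's 44% interest in Wildmere Capital LLC.
Chain via Meridian Services GmbH → Halcyon Media Ltd (R3): 32% × 32% × 19% = 1.9456% of Vantage Partners LP.
Chain via Wildmere Capital LLC → Clearview Foods Inc. (R3): 44% × 87% × 16% = 6.1248% of Vantage Partners LP.
Aggregating (R2): 1.9456% + 6.1248% = 8.0704%.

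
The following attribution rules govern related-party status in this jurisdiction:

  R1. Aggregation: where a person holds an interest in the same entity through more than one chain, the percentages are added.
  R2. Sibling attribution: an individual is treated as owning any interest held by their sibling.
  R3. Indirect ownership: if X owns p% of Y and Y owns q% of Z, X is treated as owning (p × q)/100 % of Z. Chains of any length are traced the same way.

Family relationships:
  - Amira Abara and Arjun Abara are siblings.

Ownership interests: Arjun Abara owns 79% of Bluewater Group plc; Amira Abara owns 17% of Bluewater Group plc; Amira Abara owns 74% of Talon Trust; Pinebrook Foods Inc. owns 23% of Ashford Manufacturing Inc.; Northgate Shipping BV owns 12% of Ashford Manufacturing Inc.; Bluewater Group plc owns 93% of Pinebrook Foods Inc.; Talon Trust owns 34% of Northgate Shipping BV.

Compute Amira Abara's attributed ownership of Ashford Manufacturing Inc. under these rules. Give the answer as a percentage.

By sibling attribution (R2), Amira Abara is treated as also owning Arjun Abara's interest in Bluewater Group plc, giving 17% + 79% = 96%.
Chain via Bluewater Group plc → Pinebrook Foods Inc. (R3): 96% × 93% × 23% = 20.5344% of Ashford Manufacturing Inc.
Chain via Talon Trust → Northgate Shipping BV (R3): 74% × 34% × 12% = 3.0192% of Ashford Manufacturing Inc.
Aggregating (R1): 20.5344% + 3.0192% = 23.5536%.

23.5536%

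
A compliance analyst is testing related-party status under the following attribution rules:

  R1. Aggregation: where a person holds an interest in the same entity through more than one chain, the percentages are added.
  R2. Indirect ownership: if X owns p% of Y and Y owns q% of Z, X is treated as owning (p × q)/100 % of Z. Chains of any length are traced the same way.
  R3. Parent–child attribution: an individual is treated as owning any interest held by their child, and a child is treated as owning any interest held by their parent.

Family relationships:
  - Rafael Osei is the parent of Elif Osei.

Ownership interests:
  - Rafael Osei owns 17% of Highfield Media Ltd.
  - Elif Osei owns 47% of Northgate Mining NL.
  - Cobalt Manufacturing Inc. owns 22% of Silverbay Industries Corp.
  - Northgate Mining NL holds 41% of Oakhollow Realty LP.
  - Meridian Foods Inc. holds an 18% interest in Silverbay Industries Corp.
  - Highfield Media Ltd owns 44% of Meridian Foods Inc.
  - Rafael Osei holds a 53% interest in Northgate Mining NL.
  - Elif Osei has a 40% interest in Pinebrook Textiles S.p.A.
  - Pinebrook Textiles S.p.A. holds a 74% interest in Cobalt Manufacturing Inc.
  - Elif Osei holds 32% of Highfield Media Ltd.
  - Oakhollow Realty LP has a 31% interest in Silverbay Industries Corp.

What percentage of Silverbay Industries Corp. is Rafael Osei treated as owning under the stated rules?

23.1028%

By parent–child attribution (R3), Rafael Osei is treated as also owning Elif Osei's interest in Highfield Media Ltd, giving 17% + 32% = 49%.
By parent–child attribution (R3), Rafael Osei is treated as also owning Elif Osei's interest in Northgate Mining NL, giving 53% + 47% = 100%.
By parent–child attribution (R3), Rafael Osei is treated as owning Elif Osei's 40% interest in Pinebrook Textiles S.p.A.
Chain via Highfield Media Ltd → Meridian Foods Inc. (R2): 49% × 44% × 18% = 3.8808% of Silverbay Industries Corp.
Chain via Northgate Mining NL → Oakhollow Realty LP (R2): 100% × 41% × 31% = 12.71% of Silverbay Industries Corp.
Chain via Pinebrook Textiles S.p.A. → Cobalt Manufacturing Inc. (R2): 40% × 74% × 22% = 6.512% of Silverbay Industries Corp.
Aggregating (R1): 3.8808% + 12.71% + 6.512% = 23.1028%.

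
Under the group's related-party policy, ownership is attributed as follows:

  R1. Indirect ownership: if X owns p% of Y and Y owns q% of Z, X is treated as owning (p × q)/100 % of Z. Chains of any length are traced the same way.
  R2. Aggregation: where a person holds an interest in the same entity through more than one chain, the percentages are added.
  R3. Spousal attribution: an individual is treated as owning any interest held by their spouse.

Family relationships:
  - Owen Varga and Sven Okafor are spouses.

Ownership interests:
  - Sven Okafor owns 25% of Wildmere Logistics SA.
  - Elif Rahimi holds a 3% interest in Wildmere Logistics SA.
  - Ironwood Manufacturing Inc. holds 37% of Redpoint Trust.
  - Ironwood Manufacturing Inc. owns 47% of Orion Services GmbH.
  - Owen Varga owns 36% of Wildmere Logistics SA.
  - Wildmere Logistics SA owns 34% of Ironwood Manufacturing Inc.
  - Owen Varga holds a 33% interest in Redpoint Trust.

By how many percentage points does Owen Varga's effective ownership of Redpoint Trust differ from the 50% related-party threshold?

9.3262

By spousal attribution (R3), Owen Varga is treated as also owning Sven Okafor's interest in Wildmere Logistics SA, giving 36% + 25% = 61%.
Chain via Wildmere Logistics SA → Ironwood Manufacturing Inc. (R1): 61% × 34% × 37% = 7.6738% of Redpoint Trust.
Direct interest in Redpoint Trust: 33%.
Aggregating (R2): 7.6738% + 33% = 40.6738%.
40.6738% falls short of the 50% threshold by 9.3262 percentage points.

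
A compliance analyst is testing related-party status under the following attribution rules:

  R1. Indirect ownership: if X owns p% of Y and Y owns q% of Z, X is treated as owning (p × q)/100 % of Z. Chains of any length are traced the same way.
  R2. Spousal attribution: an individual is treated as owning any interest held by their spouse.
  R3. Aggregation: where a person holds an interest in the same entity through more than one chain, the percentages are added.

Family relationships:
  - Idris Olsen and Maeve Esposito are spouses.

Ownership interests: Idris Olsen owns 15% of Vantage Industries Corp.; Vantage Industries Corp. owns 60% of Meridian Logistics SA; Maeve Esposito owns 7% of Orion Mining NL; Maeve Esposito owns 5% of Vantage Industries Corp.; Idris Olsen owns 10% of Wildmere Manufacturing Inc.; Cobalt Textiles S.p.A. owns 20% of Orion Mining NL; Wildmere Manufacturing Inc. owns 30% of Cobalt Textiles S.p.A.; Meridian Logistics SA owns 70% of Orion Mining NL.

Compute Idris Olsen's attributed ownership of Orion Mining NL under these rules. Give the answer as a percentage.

By spousal attribution (R2), Idris Olsen is treated as also owning Maeve Esposito's interest in Vantage Industries Corp, giving 15% + 5% = 20%.
By spousal attribution (R2), Idris Olsen is treated as owning Maeve Esposito's 7% interest in Orion Mining NL.
Chain via Vantage Industries Corp. → Meridian Logistics SA (R1): 20% × 60% × 70% = 8.4% of Orion Mining NL.
Chain via Wildmere Manufacturing Inc. → Cobalt Textiles S.p.A. (R1): 10% × 30% × 20% = 0.6% of Orion Mining NL.
Direct interest in Orion Mining NL: 7%.
Aggregating (R3): 8.4% + 0.6% + 7% = 16%.

16%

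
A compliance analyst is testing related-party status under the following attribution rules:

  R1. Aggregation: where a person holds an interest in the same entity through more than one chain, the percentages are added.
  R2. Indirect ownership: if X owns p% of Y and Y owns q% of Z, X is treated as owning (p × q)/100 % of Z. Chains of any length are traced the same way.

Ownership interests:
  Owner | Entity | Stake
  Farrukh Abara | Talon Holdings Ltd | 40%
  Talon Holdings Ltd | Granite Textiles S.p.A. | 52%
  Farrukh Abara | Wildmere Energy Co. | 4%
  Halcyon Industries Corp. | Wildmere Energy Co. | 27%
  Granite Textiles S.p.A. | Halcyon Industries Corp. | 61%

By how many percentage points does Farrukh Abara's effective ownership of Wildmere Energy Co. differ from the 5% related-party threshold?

2.42576

Chain via Talon Holdings Ltd → Granite Textiles S.p.A. → Halcyon Industries Corp. (R2): 40% × 52% × 61% × 27% = 3.42576% of Wildmere Energy Co.
Direct interest in Wildmere Energy Co: 4%.
Aggregating (R1): 3.42576% + 4% = 7.42576%.
7.42576% exceeds the 5% threshold by 2.42576 percentage points.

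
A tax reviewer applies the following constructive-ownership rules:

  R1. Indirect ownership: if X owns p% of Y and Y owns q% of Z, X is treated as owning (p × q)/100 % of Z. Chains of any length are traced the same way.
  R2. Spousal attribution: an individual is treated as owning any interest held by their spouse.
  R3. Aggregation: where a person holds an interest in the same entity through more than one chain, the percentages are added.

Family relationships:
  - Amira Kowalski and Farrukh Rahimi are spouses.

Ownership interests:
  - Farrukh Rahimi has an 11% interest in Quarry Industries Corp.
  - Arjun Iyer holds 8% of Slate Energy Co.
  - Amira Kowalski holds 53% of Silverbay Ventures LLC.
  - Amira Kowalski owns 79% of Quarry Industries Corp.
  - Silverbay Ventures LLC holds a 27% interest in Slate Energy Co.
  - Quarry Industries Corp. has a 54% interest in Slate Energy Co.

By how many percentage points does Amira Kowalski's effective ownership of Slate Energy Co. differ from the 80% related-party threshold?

By spousal attribution (R2), Amira Kowalski is treated as also owning Farrukh Rahimi's interest in Quarry Industries Corp, giving 79% + 11% = 90%.
Chain via Silverbay Ventures LLC (R1): 53% × 27% = 14.31% of Slate Energy Co.
Chain via Quarry Industries Corp. (R1): 90% × 54% = 48.6% of Slate Energy Co.
Aggregating (R3): 14.31% + 48.6% = 62.91%.
62.91% falls short of the 80% threshold by 17.09 percentage points.

17.09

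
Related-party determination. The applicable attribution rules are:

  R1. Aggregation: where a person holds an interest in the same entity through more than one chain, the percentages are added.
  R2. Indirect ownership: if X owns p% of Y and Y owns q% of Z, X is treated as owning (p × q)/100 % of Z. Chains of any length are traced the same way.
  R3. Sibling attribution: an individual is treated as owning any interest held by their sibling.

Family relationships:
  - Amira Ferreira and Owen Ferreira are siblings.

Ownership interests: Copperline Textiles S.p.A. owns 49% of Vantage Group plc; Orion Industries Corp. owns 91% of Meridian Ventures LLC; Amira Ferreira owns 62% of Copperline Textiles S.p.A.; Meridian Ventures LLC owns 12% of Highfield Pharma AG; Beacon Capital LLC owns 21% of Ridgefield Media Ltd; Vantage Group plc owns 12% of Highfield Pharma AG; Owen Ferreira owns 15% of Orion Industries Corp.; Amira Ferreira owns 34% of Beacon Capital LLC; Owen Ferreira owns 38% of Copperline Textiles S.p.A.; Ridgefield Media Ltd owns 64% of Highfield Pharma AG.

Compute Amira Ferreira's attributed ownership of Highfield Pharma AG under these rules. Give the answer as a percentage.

By sibling attribution (R3), Amira Ferreira is treated as also owning Owen Ferreira's interest in Copperline Textiles S.p.A, giving 62% + 38% = 100%.
By sibling attribution (R3), Amira Ferreira is treated as owning Owen Ferreira's 15% interest in Orion Industries Corp.
Chain via Copperline Textiles S.p.A. → Vantage Group plc (R2): 100% × 49% × 12% = 5.88% of Highfield Pharma AG.
Chain via Beacon Capital LLC → Ridgefield Media Ltd (R2): 34% × 21% × 64% = 4.5696% of Highfield Pharma AG.
Chain via Orion Industries Corp. → Meridian Ventures LLC (R2): 15% × 91% × 12% = 1.638% of Highfield Pharma AG.
Aggregating (R1): 5.88% + 4.5696% + 1.638% = 12.0876%.

12.0876%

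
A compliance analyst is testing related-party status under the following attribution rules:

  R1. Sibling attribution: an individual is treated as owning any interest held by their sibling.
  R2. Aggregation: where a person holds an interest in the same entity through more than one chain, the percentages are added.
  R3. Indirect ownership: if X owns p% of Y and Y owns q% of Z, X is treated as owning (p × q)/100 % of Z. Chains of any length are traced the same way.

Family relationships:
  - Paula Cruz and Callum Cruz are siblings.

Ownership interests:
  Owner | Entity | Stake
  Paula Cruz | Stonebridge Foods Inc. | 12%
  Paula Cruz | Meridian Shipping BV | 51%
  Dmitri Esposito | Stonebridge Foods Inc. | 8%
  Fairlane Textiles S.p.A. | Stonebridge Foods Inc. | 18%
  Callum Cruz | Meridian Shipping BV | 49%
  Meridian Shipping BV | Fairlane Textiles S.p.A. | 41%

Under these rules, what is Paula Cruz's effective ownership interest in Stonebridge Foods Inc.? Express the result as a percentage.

19.38%

By sibling attribution (R1), Paula Cruz is treated as also owning Callum Cruz's interest in Meridian Shipping BV, giving 51% + 49% = 100%.
Chain via Meridian Shipping BV → Fairlane Textiles S.p.A. (R3): 100% × 41% × 18% = 7.38% of Stonebridge Foods Inc.
Direct interest in Stonebridge Foods Inc: 12%.
Aggregating (R2): 7.38% + 12% = 19.38%.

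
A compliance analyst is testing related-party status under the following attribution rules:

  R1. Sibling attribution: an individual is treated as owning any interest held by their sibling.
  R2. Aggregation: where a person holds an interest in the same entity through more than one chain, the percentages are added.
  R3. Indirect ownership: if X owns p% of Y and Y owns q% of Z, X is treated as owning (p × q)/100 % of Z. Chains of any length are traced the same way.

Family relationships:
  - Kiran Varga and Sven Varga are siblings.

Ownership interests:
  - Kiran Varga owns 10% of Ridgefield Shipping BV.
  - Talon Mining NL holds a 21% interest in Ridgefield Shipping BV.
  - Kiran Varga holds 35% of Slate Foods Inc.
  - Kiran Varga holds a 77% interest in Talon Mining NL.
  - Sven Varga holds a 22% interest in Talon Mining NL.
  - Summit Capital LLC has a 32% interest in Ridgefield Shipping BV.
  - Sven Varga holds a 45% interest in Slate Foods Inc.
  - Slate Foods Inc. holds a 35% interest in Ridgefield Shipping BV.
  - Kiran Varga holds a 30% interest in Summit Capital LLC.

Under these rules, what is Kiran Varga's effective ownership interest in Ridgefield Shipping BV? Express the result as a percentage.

68.39%

By sibling attribution (R1), Kiran Varga is treated as also owning Sven Varga's interest in Talon Mining NL, giving 77% + 22% = 99%.
By sibling attribution (R1), Kiran Varga is treated as also owning Sven Varga's interest in Slate Foods Inc, giving 35% + 45% = 80%.
Chain via Summit Capital LLC (R3): 30% × 32% = 9.6% of Ridgefield Shipping BV.
Chain via Talon Mining NL (R3): 99% × 21% = 20.79% of Ridgefield Shipping BV.
Chain via Slate Foods Inc. (R3): 80% × 35% = 28% of Ridgefield Shipping BV.
Direct interest in Ridgefield Shipping BV: 10%.
Aggregating (R2): 9.6% + 20.79% + 28% + 10% = 68.39%.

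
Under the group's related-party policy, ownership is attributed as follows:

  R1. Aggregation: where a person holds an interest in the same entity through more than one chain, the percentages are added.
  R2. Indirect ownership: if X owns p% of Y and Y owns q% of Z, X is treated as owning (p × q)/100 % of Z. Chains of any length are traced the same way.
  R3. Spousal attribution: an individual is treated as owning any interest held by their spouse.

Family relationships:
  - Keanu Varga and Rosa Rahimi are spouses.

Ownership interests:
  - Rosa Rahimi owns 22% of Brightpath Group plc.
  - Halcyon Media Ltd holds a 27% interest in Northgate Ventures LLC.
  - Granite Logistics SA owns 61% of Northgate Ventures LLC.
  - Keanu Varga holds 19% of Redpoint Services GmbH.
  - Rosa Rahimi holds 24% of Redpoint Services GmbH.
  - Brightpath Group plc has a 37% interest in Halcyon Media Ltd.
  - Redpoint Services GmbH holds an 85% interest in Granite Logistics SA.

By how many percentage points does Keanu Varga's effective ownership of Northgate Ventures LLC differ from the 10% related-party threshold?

14.4933

By spousal attribution (R3), Keanu Varga is treated as also owning Rosa Rahimi's interest in Redpoint Services GmbH, giving 19% + 24% = 43%.
By spousal attribution (R3), Keanu Varga is treated as owning Rosa Rahimi's 22% interest in Brightpath Group plc.
Chain via Redpoint Services GmbH → Granite Logistics SA (R2): 43% × 85% × 61% = 22.2955% of Northgate Ventures LLC.
Chain via Brightpath Group plc → Halcyon Media Ltd (R2): 22% × 37% × 27% = 2.1978% of Northgate Ventures LLC.
Aggregating (R1): 22.2955% + 2.1978% = 24.4933%.
24.4933% exceeds the 10% threshold by 14.4933 percentage points.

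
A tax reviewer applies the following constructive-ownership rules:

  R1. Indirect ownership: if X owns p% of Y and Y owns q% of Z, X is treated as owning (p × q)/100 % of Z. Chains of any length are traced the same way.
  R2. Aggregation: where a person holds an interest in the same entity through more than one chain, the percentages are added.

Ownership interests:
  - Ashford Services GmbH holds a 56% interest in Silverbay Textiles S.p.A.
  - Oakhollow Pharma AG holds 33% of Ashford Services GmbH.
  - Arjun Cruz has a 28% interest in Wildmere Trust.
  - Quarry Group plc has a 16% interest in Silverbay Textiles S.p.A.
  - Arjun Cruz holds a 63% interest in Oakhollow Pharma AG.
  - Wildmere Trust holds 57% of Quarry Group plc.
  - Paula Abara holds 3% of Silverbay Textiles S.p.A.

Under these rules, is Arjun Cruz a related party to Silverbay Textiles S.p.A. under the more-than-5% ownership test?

Chain via Oakhollow Pharma AG → Ashford Services GmbH (R1): 63% × 33% × 56% = 11.6424% of Silverbay Textiles S.p.A.
Chain via Wildmere Trust → Quarry Group plc (R1): 28% × 57% × 16% = 2.5536% of Silverbay Textiles S.p.A.
Aggregating (R2): 11.6424% + 2.5536% = 14.196%.
14.196% exceeds the 5% threshold, so Arjun is a related party to Silverbay Textiles S.p.A.

Yes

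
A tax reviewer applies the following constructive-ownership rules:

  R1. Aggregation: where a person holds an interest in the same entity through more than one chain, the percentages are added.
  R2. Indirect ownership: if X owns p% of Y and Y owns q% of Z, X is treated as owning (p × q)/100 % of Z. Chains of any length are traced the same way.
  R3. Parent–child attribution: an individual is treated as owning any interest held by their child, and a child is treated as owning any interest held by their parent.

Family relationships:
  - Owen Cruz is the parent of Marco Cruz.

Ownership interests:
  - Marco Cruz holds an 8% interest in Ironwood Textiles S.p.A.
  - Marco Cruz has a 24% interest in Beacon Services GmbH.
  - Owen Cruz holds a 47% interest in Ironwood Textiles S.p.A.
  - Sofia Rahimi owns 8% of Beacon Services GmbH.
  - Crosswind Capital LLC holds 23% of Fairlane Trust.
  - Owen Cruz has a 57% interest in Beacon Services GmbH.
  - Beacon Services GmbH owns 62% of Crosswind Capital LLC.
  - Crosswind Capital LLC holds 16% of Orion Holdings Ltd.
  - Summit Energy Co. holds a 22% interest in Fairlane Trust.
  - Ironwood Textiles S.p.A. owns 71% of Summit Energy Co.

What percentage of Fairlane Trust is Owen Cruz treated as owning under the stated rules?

By parent–child attribution (R3), Owen Cruz is treated as also owning Marco Cruz's interest in Beacon Services GmbH, giving 57% + 24% = 81%.
By parent–child attribution (R3), Owen Cruz is treated as also owning Marco Cruz's interest in Ironwood Textiles S.p.A, giving 47% + 8% = 55%.
Chain via Beacon Services GmbH → Crosswind Capital LLC (R2): 81% × 62% × 23% = 11.5506% of Fairlane Trust.
Chain via Ironwood Textiles S.p.A. → Summit Energy Co. (R2): 55% × 71% × 22% = 8.591% of Fairlane Trust.
Aggregating (R1): 11.5506% + 8.591% = 20.1416%.

20.1416%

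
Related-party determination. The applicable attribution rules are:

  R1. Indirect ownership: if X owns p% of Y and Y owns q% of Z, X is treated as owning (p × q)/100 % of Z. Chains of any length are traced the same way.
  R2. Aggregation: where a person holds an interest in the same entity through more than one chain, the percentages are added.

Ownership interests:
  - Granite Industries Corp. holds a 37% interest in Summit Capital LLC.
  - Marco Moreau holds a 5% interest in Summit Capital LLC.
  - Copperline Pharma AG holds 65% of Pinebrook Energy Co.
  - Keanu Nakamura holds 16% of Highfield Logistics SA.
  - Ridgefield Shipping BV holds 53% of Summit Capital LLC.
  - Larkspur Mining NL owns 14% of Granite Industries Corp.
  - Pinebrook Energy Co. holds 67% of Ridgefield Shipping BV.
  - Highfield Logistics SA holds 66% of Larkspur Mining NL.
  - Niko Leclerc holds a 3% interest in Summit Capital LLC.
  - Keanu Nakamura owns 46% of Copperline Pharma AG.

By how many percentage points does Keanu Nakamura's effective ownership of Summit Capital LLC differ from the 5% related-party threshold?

Chain via Copperline Pharma AG → Pinebrook Energy Co. → Ridgefield Shipping BV (R1): 46% × 65% × 67% × 53% = 10.61749% of Summit Capital LLC.
Chain via Highfield Logistics SA → Larkspur Mining NL → Granite Industries Corp. (R1): 16% × 66% × 14% × 37% = 0.547008% of Summit Capital LLC.
Aggregating (R2): 10.61749% + 0.547008% = 11.164498%.
11.164498% exceeds the 5% threshold by 6.164498 percentage points.

6.164498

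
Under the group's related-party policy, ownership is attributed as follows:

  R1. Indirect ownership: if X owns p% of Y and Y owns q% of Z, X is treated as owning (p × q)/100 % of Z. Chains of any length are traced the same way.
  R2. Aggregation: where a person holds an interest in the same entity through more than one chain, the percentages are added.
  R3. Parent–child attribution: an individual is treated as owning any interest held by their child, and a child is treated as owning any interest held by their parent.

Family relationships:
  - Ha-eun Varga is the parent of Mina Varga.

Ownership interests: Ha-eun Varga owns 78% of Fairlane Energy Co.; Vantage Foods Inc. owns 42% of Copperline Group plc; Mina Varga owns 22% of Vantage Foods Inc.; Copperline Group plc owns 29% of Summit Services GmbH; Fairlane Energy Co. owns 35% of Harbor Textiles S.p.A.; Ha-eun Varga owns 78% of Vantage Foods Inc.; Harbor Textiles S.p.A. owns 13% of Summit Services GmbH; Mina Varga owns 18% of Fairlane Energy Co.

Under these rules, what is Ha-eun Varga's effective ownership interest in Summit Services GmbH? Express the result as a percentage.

By parent–child attribution (R3), Ha-eun Varga is treated as also owning Mina Varga's interest in Fairlane Energy Co, giving 78% + 18% = 96%.
By parent–child attribution (R3), Ha-eun Varga is treated as also owning Mina Varga's interest in Vantage Foods Inc, giving 78% + 22% = 100%.
Chain via Fairlane Energy Co. → Harbor Textiles S.p.A. (R1): 96% × 35% × 13% = 4.368% of Summit Services GmbH.
Chain via Vantage Foods Inc. → Copperline Group plc (R1): 100% × 42% × 29% = 12.18% of Summit Services GmbH.
Aggregating (R2): 4.368% + 12.18% = 16.548%.

16.548%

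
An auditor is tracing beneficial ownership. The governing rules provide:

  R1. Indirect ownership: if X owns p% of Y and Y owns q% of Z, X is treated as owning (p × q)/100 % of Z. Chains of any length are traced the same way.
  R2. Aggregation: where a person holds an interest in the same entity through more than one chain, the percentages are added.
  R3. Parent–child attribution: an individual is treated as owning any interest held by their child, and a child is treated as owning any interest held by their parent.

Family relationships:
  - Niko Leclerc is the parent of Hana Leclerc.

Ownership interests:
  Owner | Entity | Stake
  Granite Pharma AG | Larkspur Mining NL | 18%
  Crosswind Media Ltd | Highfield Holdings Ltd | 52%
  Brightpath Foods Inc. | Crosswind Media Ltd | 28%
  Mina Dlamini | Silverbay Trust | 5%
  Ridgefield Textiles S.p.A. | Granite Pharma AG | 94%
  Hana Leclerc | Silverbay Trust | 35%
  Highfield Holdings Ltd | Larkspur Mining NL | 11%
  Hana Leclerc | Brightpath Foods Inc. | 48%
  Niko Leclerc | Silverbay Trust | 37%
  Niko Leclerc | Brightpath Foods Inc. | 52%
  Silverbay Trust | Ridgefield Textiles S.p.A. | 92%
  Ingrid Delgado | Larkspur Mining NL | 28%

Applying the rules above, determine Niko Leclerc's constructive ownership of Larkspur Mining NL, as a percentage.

By parent–child attribution (R3), Niko Leclerc is treated as also owning Hana Leclerc's interest in Brightpath Foods Inc, giving 52% + 48% = 100%.
By parent–child attribution (R3), Niko Leclerc is treated as also owning Hana Leclerc's interest in Silverbay Trust, giving 37% + 35% = 72%.
Chain via Brightpath Foods Inc. → Crosswind Media Ltd → Highfield Holdings Ltd (R1): 100% × 28% × 52% × 11% = 1.6016% of Larkspur Mining NL.
Chain via Silverbay Trust → Ridgefield Textiles S.p.A. → Granite Pharma AG (R1): 72% × 92% × 94% × 18% = 11.207808% of Larkspur Mining NL.
Aggregating (R2): 1.6016% + 11.207808% = 12.809408%.

12.809408%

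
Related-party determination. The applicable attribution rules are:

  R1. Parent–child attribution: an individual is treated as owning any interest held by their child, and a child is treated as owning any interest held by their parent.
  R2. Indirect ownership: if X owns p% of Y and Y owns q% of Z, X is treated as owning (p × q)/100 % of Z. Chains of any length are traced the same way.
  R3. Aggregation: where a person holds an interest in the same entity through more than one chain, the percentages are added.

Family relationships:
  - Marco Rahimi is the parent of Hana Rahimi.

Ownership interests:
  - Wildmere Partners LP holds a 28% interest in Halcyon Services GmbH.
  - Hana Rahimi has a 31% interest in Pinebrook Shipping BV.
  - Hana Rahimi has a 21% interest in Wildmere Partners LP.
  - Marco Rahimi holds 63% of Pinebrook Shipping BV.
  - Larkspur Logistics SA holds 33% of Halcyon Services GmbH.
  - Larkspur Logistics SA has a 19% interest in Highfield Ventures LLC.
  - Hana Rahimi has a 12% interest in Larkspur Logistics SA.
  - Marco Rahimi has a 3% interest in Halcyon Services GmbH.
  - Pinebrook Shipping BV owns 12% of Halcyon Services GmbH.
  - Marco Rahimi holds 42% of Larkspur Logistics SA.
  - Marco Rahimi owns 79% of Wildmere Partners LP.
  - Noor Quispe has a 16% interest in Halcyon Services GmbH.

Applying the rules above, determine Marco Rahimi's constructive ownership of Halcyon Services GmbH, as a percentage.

60.1%

By parent–child attribution (R1), Marco Rahimi is treated as also owning Hana Rahimi's interest in Pinebrook Shipping BV, giving 63% + 31% = 94%.
By parent–child attribution (R1), Marco Rahimi is treated as also owning Hana Rahimi's interest in Larkspur Logistics SA, giving 42% + 12% = 54%.
By parent–child attribution (R1), Marco Rahimi is treated as also owning Hana Rahimi's interest in Wildmere Partners LP, giving 79% + 21% = 100%.
Chain via Pinebrook Shipping BV (R2): 94% × 12% = 11.28% of Halcyon Services GmbH.
Chain via Larkspur Logistics SA (R2): 54% × 33% = 17.82% of Halcyon Services GmbH.
Chain via Wildmere Partners LP (R2): 100% × 28% = 28% of Halcyon Services GmbH.
Direct interest in Halcyon Services GmbH: 3%.
Aggregating (R3): 11.28% + 17.82% + 28% + 3% = 60.1%.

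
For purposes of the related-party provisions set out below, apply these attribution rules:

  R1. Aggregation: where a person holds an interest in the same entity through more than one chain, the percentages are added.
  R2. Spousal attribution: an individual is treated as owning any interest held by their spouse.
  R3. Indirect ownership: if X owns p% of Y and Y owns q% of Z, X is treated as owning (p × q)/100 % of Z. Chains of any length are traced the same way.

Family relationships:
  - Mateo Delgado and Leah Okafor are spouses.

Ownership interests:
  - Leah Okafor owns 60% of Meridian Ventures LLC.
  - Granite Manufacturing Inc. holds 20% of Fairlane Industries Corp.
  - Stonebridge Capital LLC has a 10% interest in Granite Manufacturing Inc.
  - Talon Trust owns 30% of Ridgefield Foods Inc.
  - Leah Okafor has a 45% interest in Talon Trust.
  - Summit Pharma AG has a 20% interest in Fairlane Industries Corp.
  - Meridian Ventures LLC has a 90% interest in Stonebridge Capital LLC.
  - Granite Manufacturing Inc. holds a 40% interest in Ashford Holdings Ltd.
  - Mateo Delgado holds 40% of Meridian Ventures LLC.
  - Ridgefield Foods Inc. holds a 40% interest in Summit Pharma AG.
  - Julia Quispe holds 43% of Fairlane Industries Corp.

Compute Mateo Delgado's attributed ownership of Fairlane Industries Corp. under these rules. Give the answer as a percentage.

By spousal attribution (R2), Mateo Delgado is treated as also owning Leah Okafor's interest in Meridian Ventures LLC, giving 40% + 60% = 100%.
By spousal attribution (R2), Mateo Delgado is treated as owning Leah Okafor's 45% interest in Talon Trust.
Chain via Meridian Ventures LLC → Stonebridge Capital LLC → Granite Manufacturing Inc. (R3): 100% × 90% × 10% × 20% = 1.8% of Fairlane Industries Corp.
Chain via Talon Trust → Ridgefield Foods Inc. → Summit Pharma AG (R3): 45% × 30% × 40% × 20% = 1.08% of Fairlane Industries Corp.
Aggregating (R1): 1.8% + 1.08% = 2.88%.

2.88%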